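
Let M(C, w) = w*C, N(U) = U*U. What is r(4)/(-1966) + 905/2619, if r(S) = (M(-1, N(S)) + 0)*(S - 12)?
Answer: 721999/2574477 ≈ 0.28045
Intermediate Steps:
N(U) = U²
M(C, w) = C*w
r(S) = -S²*(-12 + S) (r(S) = (-S² + 0)*(S - 12) = (-S²)*(-12 + S) = -S²*(-12 + S))
r(4)/(-1966) + 905/2619 = (4²*(12 - 1*4))/(-1966) + 905/2619 = (16*(12 - 4))*(-1/1966) + 905*(1/2619) = (16*8)*(-1/1966) + 905/2619 = 128*(-1/1966) + 905/2619 = -64/983 + 905/2619 = 721999/2574477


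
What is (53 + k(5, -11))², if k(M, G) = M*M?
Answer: 6084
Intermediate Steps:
k(M, G) = M²
(53 + k(5, -11))² = (53 + 5²)² = (53 + 25)² = 78² = 6084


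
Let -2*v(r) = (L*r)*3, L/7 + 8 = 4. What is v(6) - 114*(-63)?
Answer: 7434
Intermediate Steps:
L = -28 (L = -56 + 7*4 = -56 + 28 = -28)
v(r) = 42*r (v(r) = -(-28*r)*3/2 = -(-42)*r = 42*r)
v(6) - 114*(-63) = 42*6 - 114*(-63) = 252 + 7182 = 7434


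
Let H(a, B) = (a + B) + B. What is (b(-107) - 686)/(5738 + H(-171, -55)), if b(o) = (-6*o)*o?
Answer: -69380/5457 ≈ -12.714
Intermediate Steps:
H(a, B) = a + 2*B (H(a, B) = (B + a) + B = a + 2*B)
b(o) = -6*o**2
(b(-107) - 686)/(5738 + H(-171, -55)) = (-6*(-107)**2 - 686)/(5738 + (-171 + 2*(-55))) = (-6*11449 - 686)/(5738 + (-171 - 110)) = (-68694 - 686)/(5738 - 281) = -69380/5457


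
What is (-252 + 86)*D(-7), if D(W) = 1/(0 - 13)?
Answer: 166/13 ≈ 12.769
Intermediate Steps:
D(W) = -1/13 (D(W) = 1/(-13) = -1/13)
(-252 + 86)*D(-7) = (-252 + 86)*(-1/13) = -166*(-1/13) = 166/13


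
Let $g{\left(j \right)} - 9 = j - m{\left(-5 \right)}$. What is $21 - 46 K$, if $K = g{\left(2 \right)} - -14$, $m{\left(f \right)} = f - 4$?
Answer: $-1543$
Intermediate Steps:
$m{\left(f \right)} = -4 + f$ ($m{\left(f \right)} = f - 4 = -4 + f$)
$g{\left(j \right)} = 18 + j$ ($g{\left(j \right)} = 9 + \left(j - \left(-4 - 5\right)\right) = 9 + \left(j - -9\right) = 9 + \left(j + 9\right) = 9 + \left(9 + j\right) = 18 + j$)
$K = 34$ ($K = \left(18 + 2\right) - -14 = 20 + 14 = 34$)
$21 - 46 K = 21 - 1564 = -1543$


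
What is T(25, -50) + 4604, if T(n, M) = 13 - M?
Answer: 4667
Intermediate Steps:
T(25, -50) + 4604 = (13 - 1*(-50)) + 4604 = (13 + 50) + 4604 = 63 + 4604 = 4667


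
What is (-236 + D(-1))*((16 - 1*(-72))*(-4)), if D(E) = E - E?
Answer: 83072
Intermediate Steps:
D(E) = 0
(-236 + D(-1))*((16 - 1*(-72))*(-4)) = (-236 + 0)*((16 - 1*(-72))*(-4)) = -236*(16 + 72)*(-4) = -20768*(-4) = -236*(-352) = 83072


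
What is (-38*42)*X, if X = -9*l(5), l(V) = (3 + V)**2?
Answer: 919296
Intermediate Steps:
X = -576 (X = -9*(3 + 5)**2 = -9*8**2 = -9*64 = -576)
(-38*42)*X = -38*42*(-576) = -1596*(-576) = 919296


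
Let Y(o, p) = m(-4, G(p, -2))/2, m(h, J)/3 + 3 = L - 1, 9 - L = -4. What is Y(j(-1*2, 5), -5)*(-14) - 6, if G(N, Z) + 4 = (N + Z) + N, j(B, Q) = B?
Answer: -195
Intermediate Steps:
L = 13 (L = 9 - 1*(-4) = 9 + 4 = 13)
G(N, Z) = -4 + Z + 2*N (G(N, Z) = -4 + ((N + Z) + N) = -4 + (Z + 2*N) = -4 + Z + 2*N)
m(h, J) = 27 (m(h, J) = -9 + 3*(13 - 1) = -9 + 3*12 = -9 + 36 = 27)
Y(o, p) = 27/2
Y(j(-1*2, 5), -5)*(-14) - 6 = (27/2)*(-14) - 6 = -189 - 6 = -195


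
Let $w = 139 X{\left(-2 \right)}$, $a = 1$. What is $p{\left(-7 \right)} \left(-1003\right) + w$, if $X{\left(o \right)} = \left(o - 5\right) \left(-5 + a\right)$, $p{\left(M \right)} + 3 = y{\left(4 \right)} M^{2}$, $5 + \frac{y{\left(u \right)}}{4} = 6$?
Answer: $-189687$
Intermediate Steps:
$y{\left(u \right)} = 4$ ($y{\left(u \right)} = -20 + 4 \cdot 6 = -20 + 24 = 4$)
$p{\left(M \right)} = -3 + 4 M^{2}$
$X{\left(o \right)} = 20 - 4 o$ ($X{\left(o \right)} = \left(o - 5\right) \left(-5 + 1\right) = \left(-5 + o\right) \left(-4\right) = 20 - 4 o$)
$w = 3892$ ($w = 139 \left(20 - -8\right) = 139 \left(20 + 8\right) = 139 \cdot 28 = 3892$)
$p{\left(-7 \right)} \left(-1003\right) + w = \left(-3 + 4 \left(-7\right)^{2}\right) \left(-1003\right) + 3892 = \left(-3 + 4 \cdot 49\right) \left(-1003\right) + 3892 = \left(-3 + 196\right) \left(-1003\right) + 3892 = 193 \left(-1003\right) + 3892 = -193579 + 3892 = -189687$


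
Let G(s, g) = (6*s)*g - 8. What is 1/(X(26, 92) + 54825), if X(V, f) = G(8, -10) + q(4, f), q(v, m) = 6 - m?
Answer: 1/54251 ≈ 1.8433e-5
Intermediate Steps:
G(s, g) = -8 + 6*g*s (G(s, g) = 6*g*s - 8 = -8 + 6*g*s)
X(V, f) = -482 - f (X(V, f) = (-8 + 6*(-10)*8) + (6 - f) = (-8 - 480) + (6 - f) = -488 + (6 - f) = -482 - f)
1/(X(26, 92) + 54825) = 1/((-482 - 1*92) + 54825) = 1/((-482 - 92) + 54825) = 1/(-574 + 54825) = 1/54251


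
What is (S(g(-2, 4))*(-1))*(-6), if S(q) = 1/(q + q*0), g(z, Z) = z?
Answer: -3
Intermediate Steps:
S(q) = 1/q (S(q) = 1/(q + 0) = 1/q)
(S(g(-2, 4))*(-1))*(-6) = (-1/(-2))*(-6) = -½*(-1)*(-6) = (½)*(-6) = -3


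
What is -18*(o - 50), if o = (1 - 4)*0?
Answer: 900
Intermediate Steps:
o = 0 (o = -3*0 = 0)
-18*(o - 50) = -18*(0 - 50) = -18*(-50) = 900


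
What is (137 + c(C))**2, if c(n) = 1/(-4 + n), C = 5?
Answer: 19044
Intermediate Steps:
(137 + c(C))**2 = (137 + 1/(-4 + 5))**2 = (137 + 1/1)**2 = (137 + 1)**2 = 138**2 = 19044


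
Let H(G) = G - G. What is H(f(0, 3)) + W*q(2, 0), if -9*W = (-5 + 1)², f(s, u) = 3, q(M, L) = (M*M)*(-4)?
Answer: 256/9 ≈ 28.444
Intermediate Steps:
q(M, L) = -4*M² (q(M, L) = M²*(-4) = -4*M²)
H(G) = 0
W = -16/9 (W = -(-5 + 1)²/9 = -⅑*(-4)² = -⅑*16 = -16/9 ≈ -1.7778)
H(f(0, 3)) + W*q(2, 0) = 0 - (-64)*2²/9 = 0 - (-64)*4/9 = 0 - 16/9*(-16) = 0 + 256/9 = 256/9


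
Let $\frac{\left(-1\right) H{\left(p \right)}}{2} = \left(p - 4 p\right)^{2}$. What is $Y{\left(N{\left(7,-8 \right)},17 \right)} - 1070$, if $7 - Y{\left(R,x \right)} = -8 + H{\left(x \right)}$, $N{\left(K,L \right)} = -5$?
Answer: $4147$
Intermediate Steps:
$H{\left(p \right)} = - 18 p^{2}$ ($H{\left(p \right)} = - 2 \left(p - 4 p\right)^{2} = - 2 \left(- 3 p\right)^{2} = - 2 \cdot 9 p^{2} = - 18 p^{2}$)
$Y{\left(R,x \right)} = 15 + 18 x^{2}$ ($Y{\left(R,x \right)} = 7 - \left(-8 - 18 x^{2}\right) = 7 + \left(8 + 18 x^{2}\right) = 15 + 18 x^{2}$)
$Y{\left(N{\left(7,-8 \right)},17 \right)} - 1070 = \left(15 + 18 \cdot 17^{2}\right) - 1070 = \left(15 + 18 \cdot 289\right) - 1070 = \left(15 + 5202\right) - 1070 = 5217 - 1070 = 4147$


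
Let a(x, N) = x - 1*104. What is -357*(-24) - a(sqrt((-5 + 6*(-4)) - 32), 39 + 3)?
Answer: 8672 - I*sqrt(61) ≈ 8672.0 - 7.8102*I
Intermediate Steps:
a(x, N) = -104 + x (a(x, N) = x - 104 = -104 + x)
-357*(-24) - a(sqrt((-5 + 6*(-4)) - 32), 39 + 3) = -357*(-24) - (-104 + sqrt((-5 + 6*(-4)) - 32)) = 8568 - (-104 + sqrt((-5 - 24) - 32)) = 8568 - (-104 + sqrt(-29 - 32)) = 8568 - (-104 + sqrt(-61)) = 8568 - (-104 + I*sqrt(61)) = 8568 + (104 - I*sqrt(61)) = 8672 - I*sqrt(61)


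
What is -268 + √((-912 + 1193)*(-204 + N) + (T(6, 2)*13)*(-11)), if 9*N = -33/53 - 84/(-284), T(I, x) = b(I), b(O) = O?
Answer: -268 + 4*I*√463506448782/11289 ≈ -268.0 + 241.23*I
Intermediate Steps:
T(I, x) = I
N = -410/11289 (N = (-33/53 - 84/(-284))/9 = (-33*1/53 - 84*(-1/284))/9 = (-33/53 + 21/71)/9 = (⅑)*(-1230/3763) = -410/11289 ≈ -0.036319)
-268 + √((-912 + 1193)*(-204 + N) + (T(6, 2)*13)*(-11)) = -268 + √((-912 + 1193)*(-204 - 410/11289) + (6*13)*(-11)) = -268 + √(281*(-2303366/11289) + 78*(-11)) = -268 + √(-647245846/11289 - 858) = -268 + √(-656931808/11289) = -268 + 4*I*√463506448782/11289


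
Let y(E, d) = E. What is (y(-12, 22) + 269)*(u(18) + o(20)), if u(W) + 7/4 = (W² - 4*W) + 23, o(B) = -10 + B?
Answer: 291181/4 ≈ 72795.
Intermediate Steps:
u(W) = 85/4 + W² - 4*W (u(W) = -7/4 + ((W² - 4*W) + 23) = -7/4 + (23 + W² - 4*W) = 85/4 + W² - 4*W)
(y(-12, 22) + 269)*(u(18) + o(20)) = (-12 + 269)*((85/4 + 18² - 4*18) + (-10 + 20)) = 257*((85/4 + 324 - 72) + 10) = 257*(1093/4 + 10) = 257*(1133/4) = 291181/4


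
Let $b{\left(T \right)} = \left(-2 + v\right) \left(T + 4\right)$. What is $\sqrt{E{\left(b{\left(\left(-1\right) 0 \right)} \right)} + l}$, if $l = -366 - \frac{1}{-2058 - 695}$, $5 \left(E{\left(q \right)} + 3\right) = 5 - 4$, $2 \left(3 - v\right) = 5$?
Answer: $\frac{i \sqrt{69878394155}}{13765} \approx 19.204 i$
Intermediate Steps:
$v = \frac{1}{2}$ ($v = 3 - \frac{5}{2} = \frac{1}{2} \approx 0.5$)
$b{\left(T \right)} = -6 - \frac{3 T}{2}$ ($b{\left(T \right)} = \left(-2 + \frac{1}{2}\right) \left(T + 4\right) = - \frac{3 \left(4 + T\right)}{2} = -6 - \frac{3 T}{2}$)
$E{\left(q \right)} = - \frac{14}{5}$ ($E{\left(q \right)} = -3 + \frac{5 - 4}{5} = -3 + \frac{1}{5} \cdot 1 = -3 + \frac{1}{5} = - \frac{14}{5}$)
$l = - \frac{1007597}{2753}$ ($l = -366 - \frac{1}{-2753} = -366 - - \frac{1}{2753} = -366 + \frac{1}{2753} = - \frac{1007597}{2753} \approx -366.0$)
$\sqrt{E{\left(b{\left(\left(-1\right) 0 \right)} \right)} + l} = \sqrt{- \frac{14}{5} - \frac{1007597}{2753}} = \sqrt{- \frac{5076527}{13765}} = \frac{i \sqrt{69878394155}}{13765}$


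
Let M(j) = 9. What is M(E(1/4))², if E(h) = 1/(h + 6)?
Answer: 81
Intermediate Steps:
E(h) = 1/(6 + h)
M(E(1/4))² = 9² = 81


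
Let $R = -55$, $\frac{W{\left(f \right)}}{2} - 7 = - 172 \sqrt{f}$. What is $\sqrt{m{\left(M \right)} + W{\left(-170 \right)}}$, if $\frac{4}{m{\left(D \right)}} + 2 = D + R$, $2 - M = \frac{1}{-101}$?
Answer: $\frac{2 \sqrt{26850813 - 663208694 i \sqrt{170}}}{2777} \approx 47.43 - 47.283 i$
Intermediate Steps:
$W{\left(f \right)} = 14 - 344 \sqrt{f}$ ($W{\left(f \right)} = 14 + 2 \left(- 172 \sqrt{f}\right) = 14 - 344 \sqrt{f}$)
$M = \frac{203}{101}$ ($M = 2 - \frac{1}{-101} = 2 - - \frac{1}{101} = 2 + \frac{1}{101} = \frac{203}{101} \approx 2.0099$)
$m{\left(D \right)} = \frac{4}{-57 + D}$ ($m{\left(D \right)} = \frac{4}{-2 + \left(D - 55\right)} = \frac{4}{-2 + \left(-55 + D\right)} = \frac{4}{-57 + D}$)
$\sqrt{m{\left(M \right)} + W{\left(-170 \right)}} = \sqrt{\frac{4}{-57 + \frac{203}{101}} + \left(14 - 344 \sqrt{-170}\right)} = \sqrt{\frac{4}{- \frac{5554}{101}} + \left(14 - 344 i \sqrt{170}\right)} = \sqrt{4 \left(- \frac{101}{5554}\right) + \left(14 - 344 i \sqrt{170}\right)} = \sqrt{- \frac{202}{2777} + \left(14 - 344 i \sqrt{170}\right)} = \sqrt{\frac{38676}{2777} - 344 i \sqrt{170}}$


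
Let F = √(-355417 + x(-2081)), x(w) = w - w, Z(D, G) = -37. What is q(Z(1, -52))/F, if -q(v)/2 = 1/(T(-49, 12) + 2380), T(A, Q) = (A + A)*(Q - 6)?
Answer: I*√355417/318453632 ≈ 1.8721e-6*I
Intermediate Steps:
x(w) = 0
T(A, Q) = 2*A*(-6 + Q) (T(A, Q) = (2*A)*(-6 + Q) = 2*A*(-6 + Q))
F = I*√355417 (F = √(-355417 + 0) = √(-355417) = I*√355417 ≈ 596.17*I)
q(v) = -1/896 (q(v) = -2/(2*(-49)*(-6 + 12) + 2380) = -2/(2*(-49)*6 + 2380) = -2/(-588 + 2380) = -2/1792 = -2*1/1792 = -1/896)
q(Z(1, -52))/F = -(-I*√355417/355417)/896 = -(-1)*I*√355417/318453632 = I*√355417/318453632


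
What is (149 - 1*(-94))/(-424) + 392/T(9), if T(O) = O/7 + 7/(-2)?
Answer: -2334445/13144 ≈ -177.61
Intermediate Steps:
T(O) = -7/2 + O/7 (T(O) = O*(⅐) + 7*(-½) = O/7 - 7/2 = -7/2 + O/7)
(149 - 1*(-94))/(-424) + 392/T(9) = (149 - 1*(-94))/(-424) + 392/(-7/2 + (⅐)*9) = (149 + 94)*(-1/424) + 392/(-7/2 + 9/7) = 243*(-1/424) + 392/(-31/14) = -243/424 + 392*(-14/31) = -243/424 - 5488/31 = -2334445/13144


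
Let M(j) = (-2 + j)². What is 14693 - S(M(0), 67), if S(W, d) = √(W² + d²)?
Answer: 14693 - √4505 ≈ 14626.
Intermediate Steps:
14693 - S(M(0), 67) = 14693 - √(((-2 + 0)²)² + 67²) = 14693 - √(((-2)²)² + 4489) = 14693 - √(4² + 4489) = 14693 - √(16 + 4489) = 14693 - √4505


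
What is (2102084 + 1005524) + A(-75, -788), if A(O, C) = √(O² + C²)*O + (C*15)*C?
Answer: 12421768 - 75*√626569 ≈ 1.2362e+7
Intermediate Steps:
A(O, C) = 15*C² + O*√(C² + O²) (A(O, C) = √(C² + O²)*O + (15*C)*C = O*√(C² + O²) + 15*C² = 15*C² + O*√(C² + O²))
(2102084 + 1005524) + A(-75, -788) = (2102084 + 1005524) + (15*(-788)² - 75*√((-788)² + (-75)²)) = 3107608 + (15*620944 - 75*√(620944 + 5625)) = 3107608 + (9314160 - 75*√626569) = 12421768 - 75*√626569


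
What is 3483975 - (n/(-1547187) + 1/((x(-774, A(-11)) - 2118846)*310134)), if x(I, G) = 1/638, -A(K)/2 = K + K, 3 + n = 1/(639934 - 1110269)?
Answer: 16104626308872921582942131144192/4622486185716569319854685 ≈ 3.4840e+6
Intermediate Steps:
n = -1411006/470335 (n = -3 + 1/(639934 - 1110269) = -3 + 1/(-470335) = -3 - 1/470335 = -1411006/470335 ≈ -3.0000)
A(K) = -4*K (A(K) = -2*(K + K) = -4*K)
x(I, G) = 1/638
3483975 - (n/(-1547187) + 1/((x(-774, A(-11)) - 2118846)*310134)) = 3483975 - (-1411006/470335/(-1547187) + 1/((1/638 - 2118846)*310134)) = 3483975 - (-1411006/470335*(-1/1547187) + (1/310134)/(-1351823747/638)) = 3483975 - (1411006/727696197645 - 638/1351823747*1/310134) = 3483975 - (1411006/727696197645 - 29/19056659361459) = 3483975 - 1*8963013198595028683/4622486185716569319854685 = 3483975 - 8963013198595028683/4622486185716569319854685 = 16104626308872921582942131144192/4622486185716569319854685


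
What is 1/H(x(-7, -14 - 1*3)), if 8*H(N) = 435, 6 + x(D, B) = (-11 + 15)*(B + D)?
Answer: 8/435 ≈ 0.018391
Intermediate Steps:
x(D, B) = -6 + 4*B + 4*D (x(D, B) = -6 + (-11 + 15)*(B + D) = -6 + 4*(B + D) = -6 + (4*B + 4*D) = -6 + 4*B + 4*D)
H(N) = 435/8 (H(N) = (⅛)*435 = 435/8)
1/H(x(-7, -14 - 1*3)) = 1/(435/8) = 8/435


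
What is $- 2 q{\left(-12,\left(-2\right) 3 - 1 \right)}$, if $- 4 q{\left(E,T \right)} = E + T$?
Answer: $- \frac{19}{2} \approx -9.5$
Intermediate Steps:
$q{\left(E,T \right)} = - \frac{E}{4} - \frac{T}{4}$ ($q{\left(E,T \right)} = - \frac{E + T}{4} = - \frac{E}{4} - \frac{T}{4}$)
$- 2 q{\left(-12,\left(-2\right) 3 - 1 \right)} = - 2 \left(\left(- \frac{1}{4}\right) \left(-12\right) - \frac{\left(-2\right) 3 - 1}{4}\right) = - 2 \left(3 - \frac{-6 - 1}{4}\right) = - 2 \left(3 - - \frac{7}{4}\right) = - 2 \left(3 + \frac{7}{4}\right) = \left(-2\right) \frac{19}{4} = - \frac{19}{2}$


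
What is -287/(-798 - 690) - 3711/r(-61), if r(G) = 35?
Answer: -5511923/52080 ≈ -105.84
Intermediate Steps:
-287/(-798 - 690) - 3711/r(-61) = -287/(-798 - 690) - 3711/35 = -287/(-1488) - 3711*1/35 = -287*(-1/1488) - 3711/35 = 287/1488 - 3711/35 = -5511923/52080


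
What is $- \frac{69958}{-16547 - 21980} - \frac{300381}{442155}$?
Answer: $\frac{6453166901}{5678301895} \approx 1.1365$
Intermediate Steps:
$- \frac{69958}{-16547 - 21980} - \frac{300381}{442155} = - \frac{69958}{-38527} - \frac{100127}{147385} = \left(-69958\right) \left(- \frac{1}{38527}\right) - \frac{100127}{147385} = \frac{69958}{38527} - \frac{100127}{147385} = \frac{6453166901}{5678301895}$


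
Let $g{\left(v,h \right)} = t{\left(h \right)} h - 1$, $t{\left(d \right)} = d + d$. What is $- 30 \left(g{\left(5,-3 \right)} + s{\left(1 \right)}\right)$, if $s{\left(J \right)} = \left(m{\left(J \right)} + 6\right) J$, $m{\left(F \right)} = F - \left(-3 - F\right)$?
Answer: $-840$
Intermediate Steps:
$t{\left(d \right)} = 2 d$
$m{\left(F \right)} = 3 + 2 F$ ($m{\left(F \right)} = F + \left(3 + F\right) = 3 + 2 F$)
$s{\left(J \right)} = J \left(9 + 2 J\right)$ ($s{\left(J \right)} = \left(\left(3 + 2 J\right) + 6\right) J = \left(9 + 2 J\right) J = J \left(9 + 2 J\right)$)
$g{\left(v,h \right)} = -1 + 2 h^{2}$ ($g{\left(v,h \right)} = 2 h h - 1 = 2 h^{2} - 1 = -1 + 2 h^{2}$)
$- 30 \left(g{\left(5,-3 \right)} + s{\left(1 \right)}\right) = - 30 \left(\left(-1 + 2 \left(-3\right)^{2}\right) + 1 \left(9 + 2 \cdot 1\right)\right) = - 30 \left(\left(-1 + 2 \cdot 9\right) + 1 \left(9 + 2\right)\right) = - 30 \left(\left(-1 + 18\right) + 1 \cdot 11\right) = - 30 \left(17 + 11\right) = \left(-30\right) 28 = -840$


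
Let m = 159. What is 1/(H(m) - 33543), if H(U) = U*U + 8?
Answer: -1/8254 ≈ -0.00012115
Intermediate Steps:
H(U) = 8 + U² (H(U) = U² + 8 = 8 + U²)
1/(H(m) - 33543) = 1/((8 + 159²) - 33543) = 1/((8 + 25281) - 33543) = 1/(25289 - 33543) = 1/(-8254) = -1/8254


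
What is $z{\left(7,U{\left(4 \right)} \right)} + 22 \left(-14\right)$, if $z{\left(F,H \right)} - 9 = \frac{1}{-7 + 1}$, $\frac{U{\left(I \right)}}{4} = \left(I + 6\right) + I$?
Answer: $- \frac{1795}{6} \approx -299.17$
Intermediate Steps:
$U{\left(I \right)} = 24 + 8 I$ ($U{\left(I \right)} = 4 \left(\left(I + 6\right) + I\right) = 4 \left(\left(6 + I\right) + I\right) = 4 \left(6 + 2 I\right) = 24 + 8 I$)
$z{\left(F,H \right)} = \frac{53}{6}$ ($z{\left(F,H \right)} = 9 + \frac{1}{-7 + 1} = 9 + \frac{1}{-6} = 9 - \frac{1}{6} = \frac{53}{6}$)
$z{\left(7,U{\left(4 \right)} \right)} + 22 \left(-14\right) = \frac{53}{6} + 22 \left(-14\right) = \frac{53}{6} - 308 = - \frac{1795}{6}$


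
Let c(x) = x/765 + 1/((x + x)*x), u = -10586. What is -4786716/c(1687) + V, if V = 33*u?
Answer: -24197401719276918/9602300171 ≈ -2.5200e+6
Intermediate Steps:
c(x) = 1/(2*x²) + x/765 (c(x) = x*(1/765) + 1/(((2*x))*x) = x/765 + (1/(2*x))/x = x/765 + 1/(2*x²) = 1/(2*x²) + x/765)
V = -349338 (V = 33*(-10586) = -349338)
-4786716/c(1687) + V = -4786716/((½)/1687² + (1/765)*1687) - 349338 = -4786716/((½)*(1/2845969) + 1687/765) - 349338 = -4786716/(1/5691938 + 1687/765) - 349338 = -4786716/9602300171/4354332570 - 349338 = -4786716*4354332570/9602300171 - 349338 = -20842953382140120/9602300171 - 349338 = -24197401719276918/9602300171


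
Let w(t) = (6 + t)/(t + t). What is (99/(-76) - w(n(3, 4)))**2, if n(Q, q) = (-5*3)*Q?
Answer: 3916441/1299600 ≈ 3.0136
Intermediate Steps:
n(Q, q) = -15*Q
w(t) = (6 + t)/(2*t) (w(t) = (6 + t)/((2*t)) = (6 + t)*(1/(2*t)) = (6 + t)/(2*t))
(99/(-76) - w(n(3, 4)))**2 = (99/(-76) - (6 - 15*3)/(2*((-15*3))))**2 = (99*(-1/76) - (6 - 45)/(2*(-45)))**2 = (-99/76 - (-1)*(-39)/(2*45))**2 = (-99/76 - 1*13/30)**2 = (-99/76 - 13/30)**2 = (-1979/1140)**2 = 3916441/1299600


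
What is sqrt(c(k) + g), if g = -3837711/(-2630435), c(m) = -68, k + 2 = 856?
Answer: I*sqrt(460409954333015)/2630435 ≈ 8.1573*I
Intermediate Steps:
k = 854 (k = -2 + 856 = 854)
g = 3837711/2630435 (g = -3837711*(-1/2630435) = 3837711/2630435 ≈ 1.4590)
sqrt(c(k) + g) = sqrt(-68 + 3837711/2630435) = sqrt(-175031869/2630435) = I*sqrt(460409954333015)/2630435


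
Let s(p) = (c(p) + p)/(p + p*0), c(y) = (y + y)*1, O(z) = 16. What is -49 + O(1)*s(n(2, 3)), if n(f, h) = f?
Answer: -1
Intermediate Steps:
c(y) = 2*y (c(y) = (2*y)*1 = 2*y)
s(p) = 3 (s(p) = (2*p + p)/(p + p*0) = (3*p)/(p + 0) = (3*p)/p = 3)
-49 + O(1)*s(n(2, 3)) = -49 + 16*3 = -49 + 48 = -1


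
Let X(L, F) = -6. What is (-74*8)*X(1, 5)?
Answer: 3552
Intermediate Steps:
(-74*8)*X(1, 5) = -74*8*(-6) = -592*(-6) = 3552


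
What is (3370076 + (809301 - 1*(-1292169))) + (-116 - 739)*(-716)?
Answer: 6083726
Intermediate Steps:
(3370076 + (809301 - 1*(-1292169))) + (-116 - 739)*(-716) = (3370076 + (809301 + 1292169)) - 855*(-716) = (3370076 + 2101470) + 612180 = 5471546 + 612180 = 6083726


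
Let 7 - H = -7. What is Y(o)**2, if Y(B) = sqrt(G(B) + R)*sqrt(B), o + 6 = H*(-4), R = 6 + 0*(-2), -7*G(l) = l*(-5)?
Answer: 16616/7 ≈ 2373.7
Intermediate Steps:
G(l) = 5*l/7 (G(l) = -l*(-5)/7 = -(-5)*l/7 = 5*l/7)
H = 14 (H = 7 - 1*(-7) = 7 + 7 = 14)
R = 6 (R = 6 + 0 = 6)
o = -62 (o = -6 + 14*(-4) = -6 - 56 = -62)
Y(B) = sqrt(B)*sqrt(6 + 5*B/7) (Y(B) = sqrt(5*B/7 + 6)*sqrt(B) = sqrt(6 + 5*B/7)*sqrt(B) = sqrt(B)*sqrt(6 + 5*B/7))
Y(o)**2 = (sqrt(7)*sqrt(-62)*sqrt(42 + 5*(-62))/7)**2 = (sqrt(7)*(I*sqrt(62))*sqrt(42 - 310)/7)**2 = (sqrt(7)*(I*sqrt(62))*sqrt(-268)/7)**2 = (sqrt(7)*(I*sqrt(62))*(2*I*sqrt(67))/7)**2 = (-2*sqrt(29078)/7)**2 = 16616/7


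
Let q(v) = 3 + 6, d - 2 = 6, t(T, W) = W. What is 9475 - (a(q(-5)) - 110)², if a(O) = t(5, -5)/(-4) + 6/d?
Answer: -2189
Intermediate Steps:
d = 8 (d = 2 + 6 = 8)
q(v) = 9
a(O) = 2 (a(O) = -5/(-4) + 6/8 = -5*(-¼) + 6*(⅛) = 5/4 + ¾ = 2)
9475 - (a(q(-5)) - 110)² = 9475 - (2 - 110)² = 9475 - 1*(-108)² = 9475 - 1*11664 = 9475 - 11664 = -2189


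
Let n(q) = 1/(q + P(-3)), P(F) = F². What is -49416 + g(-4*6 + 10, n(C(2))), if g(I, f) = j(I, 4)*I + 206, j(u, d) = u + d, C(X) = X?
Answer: -49070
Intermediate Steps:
j(u, d) = d + u
n(q) = 1/(9 + q) (n(q) = 1/(q + (-3)²) = 1/(q + 9) = 1/(9 + q))
g(I, f) = 206 + I*(4 + I) (g(I, f) = (4 + I)*I + 206 = I*(4 + I) + 206 = 206 + I*(4 + I))
-49416 + g(-4*6 + 10, n(C(2))) = -49416 + (206 + (-4*6 + 10)*(4 + (-4*6 + 10))) = -49416 + (206 + (-24 + 10)*(4 + (-24 + 10))) = -49416 + (206 - 14*(4 - 14)) = -49416 + (206 - 14*(-10)) = -49416 + (206 + 140) = -49416 + 346 = -49070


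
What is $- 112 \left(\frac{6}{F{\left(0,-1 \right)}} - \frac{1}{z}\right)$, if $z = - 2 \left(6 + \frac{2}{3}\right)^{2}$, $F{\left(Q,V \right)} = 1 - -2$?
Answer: $- \frac{11263}{50} \approx -225.26$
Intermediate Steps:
$F{\left(Q,V \right)} = 3$ ($F{\left(Q,V \right)} = 1 + 2 = 3$)
$z = - \frac{800}{9}$ ($z = - 2 \left(6 + 2 \cdot \frac{1}{3}\right)^{2} = - 2 \left(6 + \frac{2}{3}\right)^{2} = - 2 \left(\frac{20}{3}\right)^{2} = \left(-2\right) \frac{400}{9} = - \frac{800}{9} \approx -88.889$)
$- 112 \left(\frac{6}{F{\left(0,-1 \right)}} - \frac{1}{z}\right) = - 112 \left(\frac{6}{3} - \frac{1}{- \frac{800}{9}}\right) = - 112 \left(6 \cdot \frac{1}{3} - - \frac{9}{800}\right) = - 112 \left(2 + \frac{9}{800}\right) = \left(-112\right) \frac{1609}{800} = - \frac{11263}{50}$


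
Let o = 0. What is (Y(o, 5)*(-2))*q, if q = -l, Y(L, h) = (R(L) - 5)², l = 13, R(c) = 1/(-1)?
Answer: 936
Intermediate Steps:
R(c) = -1
Y(L, h) = 36 (Y(L, h) = (-1 - 5)² = (-6)² = 36)
q = -13 (q = -1*13 = -13)
(Y(o, 5)*(-2))*q = (36*(-2))*(-13) = -72*(-13) = 936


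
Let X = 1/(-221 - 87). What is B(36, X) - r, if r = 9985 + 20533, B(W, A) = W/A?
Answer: -41606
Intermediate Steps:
X = -1/308 (X = 1/(-308) = -1/308 ≈ -0.0032468)
r = 30518
B(36, X) - r = 36/(-1/308) - 1*30518 = 36*(-308) - 30518 = -11088 - 30518 = -41606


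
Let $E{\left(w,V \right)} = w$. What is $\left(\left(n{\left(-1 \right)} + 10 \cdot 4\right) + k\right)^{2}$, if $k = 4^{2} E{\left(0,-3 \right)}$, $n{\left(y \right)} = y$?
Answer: $1521$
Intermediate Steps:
$k = 0$ ($k = 4^{2} \cdot 0 = 16 \cdot 0 = 0$)
$\left(\left(n{\left(-1 \right)} + 10 \cdot 4\right) + k\right)^{2} = \left(\left(-1 + 10 \cdot 4\right) + 0\right)^{2} = \left(\left(-1 + 40\right) + 0\right)^{2} = \left(39 + 0\right)^{2} = 39^{2} = 1521$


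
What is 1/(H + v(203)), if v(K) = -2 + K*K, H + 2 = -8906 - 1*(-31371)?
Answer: 1/63670 ≈ 1.5706e-5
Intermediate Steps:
H = 22463 (H = -2 + (-8906 - 1*(-31371)) = -2 + (-8906 + 31371) = -2 + 22465 = 22463)
v(K) = -2 + K²
1/(H + v(203)) = 1/(22463 + (-2 + 203²)) = 1/(22463 + (-2 + 41209)) = 1/(22463 + 41207) = 1/63670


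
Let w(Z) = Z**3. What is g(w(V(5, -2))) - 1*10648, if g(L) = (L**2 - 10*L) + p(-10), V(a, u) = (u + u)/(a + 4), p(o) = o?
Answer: -5663627522/531441 ≈ -10657.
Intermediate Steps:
V(a, u) = 2*u/(4 + a) (V(a, u) = (2*u)/(4 + a) = 2*u/(4 + a))
g(L) = -10 + L**2 - 10*L (g(L) = (L**2 - 10*L) - 10 = -10 + L**2 - 10*L)
g(w(V(5, -2))) - 1*10648 = (-10 + ((2*(-2)/(4 + 5))**3)**2 - 10*(-64/(4 + 5)**3)) - 1*10648 = (-10 + ((2*(-2)/9)**3)**2 - 10*(2*(-2)/9)**3) - 10648 = (-10 + ((2*(-2)*(1/9))**3)**2 - 10*(2*(-2)*(1/9))**3) - 10648 = (-10 + ((-4/9)**3)**2 - 10*(-4/9)**3) - 10648 = (-10 + (-64/729)**2 - 10*(-64/729)) - 10648 = (-10 + 4096/531441 + 640/729) - 10648 = -4843754/531441 - 10648 = -5663627522/531441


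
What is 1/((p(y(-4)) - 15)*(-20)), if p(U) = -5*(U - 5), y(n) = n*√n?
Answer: -1/3400 + I/850 ≈ -0.00029412 + 0.0011765*I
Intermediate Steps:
y(n) = n^(3/2)
p(U) = 25 - 5*U (p(U) = -5*(-5 + U) = 25 - 5*U)
1/((p(y(-4)) - 15)*(-20)) = 1/(((25 - (-40)*I) - 15)*(-20)) = 1/(((25 + 40*I) - 15)*(-20)) = 1/((10 + 40*I)*(-20)) = 1/(-200 - 800*I) = (-200 + 800*I)/680000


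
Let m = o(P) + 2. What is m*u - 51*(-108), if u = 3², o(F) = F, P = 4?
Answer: 5562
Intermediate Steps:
u = 9
m = 6 (m = 4 + 2 = 6)
m*u - 51*(-108) = 6*9 - 51*(-108) = 54 + 5508 = 5562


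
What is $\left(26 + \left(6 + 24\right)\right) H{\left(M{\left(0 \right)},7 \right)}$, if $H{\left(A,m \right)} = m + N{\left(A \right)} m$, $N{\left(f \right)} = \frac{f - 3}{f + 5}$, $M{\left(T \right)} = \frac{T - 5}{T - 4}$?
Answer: $\frac{7056}{25} \approx 282.24$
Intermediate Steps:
$M{\left(T \right)} = \frac{-5 + T}{-4 + T}$
$N{\left(f \right)} = \frac{-3 + f}{5 + f}$
$H{\left(A,m \right)} = m + \frac{m \left(-3 + A\right)}{5 + A}$ ($H{\left(A,m \right)} = m + \frac{-3 + A}{5 + A} m = m + \frac{m \left(-3 + A\right)}{5 + A}$)
$\left(26 + \left(6 + 24\right)\right) H{\left(M{\left(0 \right)},7 \right)} = \left(26 + \left(6 + 24\right)\right) 2 \cdot 7 \frac{1}{5 + \frac{-5 + 0}{-4 + 0}} \left(1 + \frac{-5 + 0}{-4 + 0}\right) = \left(26 + 30\right) 2 \cdot 7 \frac{1}{5 + \frac{1}{-4} \left(-5\right)} \left(1 + \frac{1}{-4} \left(-5\right)\right) = 56 \cdot 2 \cdot 7 \frac{1}{5 - - \frac{5}{4}} \left(1 - - \frac{5}{4}\right) = 56 \cdot 2 \cdot 7 \frac{1}{5 + \frac{5}{4}} \left(1 + \frac{5}{4}\right) = 56 \cdot 2 \cdot 7 \frac{1}{\frac{25}{4}} \cdot \frac{9}{4} = 56 \cdot 2 \cdot 7 \cdot \frac{4}{25} \cdot \frac{9}{4} = 56 \cdot \frac{126}{25} = \frac{7056}{25}$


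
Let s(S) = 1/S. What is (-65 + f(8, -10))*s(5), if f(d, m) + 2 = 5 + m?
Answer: -72/5 ≈ -14.400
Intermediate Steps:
f(d, m) = 3 + m (f(d, m) = -2 + (5 + m) = 3 + m)
(-65 + f(8, -10))*s(5) = (-65 + (3 - 10))/5 = (-65 - 7)*(1/5) = -72*1/5 = -72/5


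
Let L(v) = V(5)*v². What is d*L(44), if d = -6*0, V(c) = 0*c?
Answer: 0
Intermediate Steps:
V(c) = 0
L(v) = 0 (L(v) = 0*v² = 0)
d = 0
d*L(44) = 0*0 = 0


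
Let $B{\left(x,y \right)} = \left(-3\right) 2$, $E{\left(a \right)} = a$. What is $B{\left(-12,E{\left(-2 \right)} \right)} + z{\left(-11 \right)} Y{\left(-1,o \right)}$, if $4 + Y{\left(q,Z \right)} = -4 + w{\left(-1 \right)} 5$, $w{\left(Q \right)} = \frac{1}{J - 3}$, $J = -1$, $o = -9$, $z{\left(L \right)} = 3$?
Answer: $- \frac{135}{4} \approx -33.75$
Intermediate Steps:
$w{\left(Q \right)} = - \frac{1}{4}$ ($w{\left(Q \right)} = \frac{1}{-1 - 3} = \frac{1}{-4} = - \frac{1}{4}$)
$Y{\left(q,Z \right)} = - \frac{37}{4}$ ($Y{\left(q,Z \right)} = -4 - \frac{21}{4} = - \frac{37}{4}$)
$B{\left(x,y \right)} = -6$
$B{\left(-12,E{\left(-2 \right)} \right)} + z{\left(-11 \right)} Y{\left(-1,o \right)} = -6 + 3 \left(- \frac{37}{4}\right) = -6 - \frac{111}{4} = - \frac{135}{4}$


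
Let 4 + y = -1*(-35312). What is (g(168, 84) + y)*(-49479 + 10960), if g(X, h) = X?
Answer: -1366500044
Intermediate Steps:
y = 35308 (y = -4 - 1*(-35312) = -4 + 35312 = 35308)
(g(168, 84) + y)*(-49479 + 10960) = (168 + 35308)*(-49479 + 10960) = 35476*(-38519) = -1366500044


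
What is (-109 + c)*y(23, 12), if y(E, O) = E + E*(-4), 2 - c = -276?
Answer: -11661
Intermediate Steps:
c = 278 (c = 2 - 1*(-276) = 2 + 276 = 278)
y(E, O) = -3*E (y(E, O) = E - 4*E = -3*E)
(-109 + c)*y(23, 12) = (-109 + 278)*(-3*23) = 169*(-69) = -11661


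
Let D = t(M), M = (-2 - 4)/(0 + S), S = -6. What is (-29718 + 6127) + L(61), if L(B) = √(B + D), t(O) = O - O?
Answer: -23591 + √61 ≈ -23583.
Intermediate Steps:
M = 1 (M = (-2 - 4)/(0 - 6) = -6/(-6) = -6*(-⅙) = 1)
t(O) = 0
D = 0
L(B) = √B (L(B) = √(B + 0) = √B)
(-29718 + 6127) + L(61) = (-29718 + 6127) + √61 = -23591 + √61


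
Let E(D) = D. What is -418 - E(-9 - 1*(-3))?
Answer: -412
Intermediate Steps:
-418 - E(-9 - 1*(-3)) = -418 - (-9 - 1*(-3)) = -418 - (-9 + 3) = -418 - 1*(-6) = -418 + 6 = -412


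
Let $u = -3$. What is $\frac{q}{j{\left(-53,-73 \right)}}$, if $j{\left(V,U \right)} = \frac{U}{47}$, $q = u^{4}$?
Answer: $- \frac{3807}{73} \approx -52.151$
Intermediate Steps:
$q = 81$ ($q = \left(-3\right)^{4} = 81$)
$j{\left(V,U \right)} = \frac{U}{47}$ ($j{\left(V,U \right)} = U \frac{1}{47} = \frac{U}{47}$)
$\frac{q}{j{\left(-53,-73 \right)}} = \frac{81}{\frac{1}{47} \left(-73\right)} = \frac{81}{- \frac{73}{47}} = 81 \left(- \frac{47}{73}\right) = - \frac{3807}{73}$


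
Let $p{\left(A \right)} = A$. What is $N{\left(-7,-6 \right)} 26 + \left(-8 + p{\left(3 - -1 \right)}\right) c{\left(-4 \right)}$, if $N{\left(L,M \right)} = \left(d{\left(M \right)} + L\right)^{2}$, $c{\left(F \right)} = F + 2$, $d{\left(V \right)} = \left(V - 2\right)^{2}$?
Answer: $84482$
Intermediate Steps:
$d{\left(V \right)} = \left(-2 + V\right)^{2}$
$c{\left(F \right)} = 2 + F$
$N{\left(L,M \right)} = \left(L + \left(-2 + M\right)^{2}\right)^{2}$ ($N{\left(L,M \right)} = \left(\left(-2 + M\right)^{2} + L\right)^{2} = \left(L + \left(-2 + M\right)^{2}\right)^{2}$)
$N{\left(-7,-6 \right)} 26 + \left(-8 + p{\left(3 - -1 \right)}\right) c{\left(-4 \right)} = \left(-7 + \left(-2 - 6\right)^{2}\right)^{2} \cdot 26 + \left(-8 + \left(3 - -1\right)\right) \left(2 - 4\right) = \left(-7 + \left(-8\right)^{2}\right)^{2} \cdot 26 + \left(-8 + \left(3 + 1\right)\right) \left(-2\right) = \left(-7 + 64\right)^{2} \cdot 26 + \left(-8 + 4\right) \left(-2\right) = 57^{2} \cdot 26 - -8 = 3249 \cdot 26 + 8 = 84474 + 8 = 84482$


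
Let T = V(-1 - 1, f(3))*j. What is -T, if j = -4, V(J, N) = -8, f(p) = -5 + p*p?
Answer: -32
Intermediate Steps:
f(p) = -5 + p**2
T = 32 (T = -8*(-4) = 32)
-T = -1*32 = -32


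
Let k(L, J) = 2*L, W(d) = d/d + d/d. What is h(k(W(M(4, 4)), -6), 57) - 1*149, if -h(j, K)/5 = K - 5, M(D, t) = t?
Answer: -409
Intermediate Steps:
W(d) = 2 (W(d) = 1 + 1 = 2)
h(j, K) = 25 - 5*K (h(j, K) = -5*(K - 5) = -5*(-5 + K) = 25 - 5*K)
h(k(W(M(4, 4)), -6), 57) - 1*149 = (25 - 5*57) - 1*149 = (25 - 285) - 149 = -260 - 149 = -409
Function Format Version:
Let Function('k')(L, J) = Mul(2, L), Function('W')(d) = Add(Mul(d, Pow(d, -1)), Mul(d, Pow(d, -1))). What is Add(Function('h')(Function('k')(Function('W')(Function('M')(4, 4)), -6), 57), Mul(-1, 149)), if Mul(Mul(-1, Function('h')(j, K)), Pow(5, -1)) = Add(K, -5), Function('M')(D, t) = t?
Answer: -409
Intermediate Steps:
Function('W')(d) = 2 (Function('W')(d) = Add(1, 1) = 2)
Function('h')(j, K) = Add(25, Mul(-5, K)) (Function('h')(j, K) = Mul(-5, Add(K, -5)) = Mul(-5, Add(-5, K)) = Add(25, Mul(-5, K)))
Add(Function('h')(Function('k')(Function('W')(Function('M')(4, 4)), -6), 57), Mul(-1, 149)) = Add(Add(25, Mul(-5, 57)), Mul(-1, 149)) = Add(Add(25, -285), -149) = Add(-260, -149) = -409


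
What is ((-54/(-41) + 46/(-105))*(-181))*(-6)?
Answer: 1369808/1435 ≈ 954.57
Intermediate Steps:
((-54/(-41) + 46/(-105))*(-181))*(-6) = ((-54*(-1/41) + 46*(-1/105))*(-181))*(-6) = ((54/41 - 46/105)*(-181))*(-6) = ((3784/4305)*(-181))*(-6) = -684904/4305*(-6) = 1369808/1435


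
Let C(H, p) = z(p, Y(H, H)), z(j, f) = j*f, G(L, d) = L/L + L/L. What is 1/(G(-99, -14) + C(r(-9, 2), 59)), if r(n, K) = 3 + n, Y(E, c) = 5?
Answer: 1/297 ≈ 0.0033670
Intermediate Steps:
G(L, d) = 2 (G(L, d) = 1 + 1 = 2)
z(j, f) = f*j
C(H, p) = 5*p
1/(G(-99, -14) + C(r(-9, 2), 59)) = 1/(2 + 5*59) = 1/(2 + 295) = 1/297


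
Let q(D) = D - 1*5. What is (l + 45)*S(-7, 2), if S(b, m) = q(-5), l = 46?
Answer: -910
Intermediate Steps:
q(D) = -5 + D (q(D) = D - 5 = -5 + D)
S(b, m) = -10 (S(b, m) = -5 - 5 = -10)
(l + 45)*S(-7, 2) = (46 + 45)*(-10) = 91*(-10) = -910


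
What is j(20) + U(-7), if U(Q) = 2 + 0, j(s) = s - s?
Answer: 2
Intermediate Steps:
j(s) = 0
U(Q) = 2
j(20) + U(-7) = 0 + 2 = 2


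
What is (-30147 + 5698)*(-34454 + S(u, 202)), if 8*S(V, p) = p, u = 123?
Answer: 3366994035/4 ≈ 8.4175e+8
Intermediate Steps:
S(V, p) = p/8
(-30147 + 5698)*(-34454 + S(u, 202)) = (-30147 + 5698)*(-34454 + (⅛)*202) = -24449*(-34454 + 101/4) = -24449*(-137715/4) = 3366994035/4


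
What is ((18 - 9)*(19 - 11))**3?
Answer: 373248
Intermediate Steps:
((18 - 9)*(19 - 11))**3 = (9*8)**3 = 72**3 = 373248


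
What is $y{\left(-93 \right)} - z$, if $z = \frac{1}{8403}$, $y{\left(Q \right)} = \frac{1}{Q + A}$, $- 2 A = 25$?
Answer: $- \frac{17017}{1773033} \approx -0.0095977$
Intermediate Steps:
$A = - \frac{25}{2}$ ($A = \left(- \frac{1}{2}\right) 25 = - \frac{25}{2} \approx -12.5$)
$y{\left(Q \right)} = \frac{1}{- \frac{25}{2} + Q}$ ($y{\left(Q \right)} = \frac{1}{Q - \frac{25}{2}} = \frac{1}{- \frac{25}{2} + Q}$)
$z = \frac{1}{8403} \approx 0.00011901$
$y{\left(-93 \right)} - z = \frac{2}{-25 + 2 \left(-93\right)} - \frac{1}{8403} = \frac{2}{-25 - 186} - \frac{1}{8403} = \frac{2}{-211} - \frac{1}{8403} = 2 \left(- \frac{1}{211}\right) - \frac{1}{8403} = - \frac{2}{211} - \frac{1}{8403} = - \frac{17017}{1773033}$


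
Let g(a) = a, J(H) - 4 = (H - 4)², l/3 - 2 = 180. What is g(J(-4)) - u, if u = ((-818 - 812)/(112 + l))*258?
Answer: 232642/329 ≈ 707.12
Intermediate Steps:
l = 546 (l = 6 + 3*180 = 6 + 540 = 546)
J(H) = 4 + (-4 + H)² (J(H) = 4 + (H - 4)² = 4 + (-4 + H)²)
u = -210270/329 (u = ((-818 - 812)/(112 + 546))*258 = -1630/658*258 = -1630*1/658*258 = -815/329*258 = -210270/329 ≈ -639.12)
g(J(-4)) - u = (4 + (-4 - 4)²) - 1*(-210270/329) = (4 + (-8)²) + 210270/329 = (4 + 64) + 210270/329 = 68 + 210270/329 = 232642/329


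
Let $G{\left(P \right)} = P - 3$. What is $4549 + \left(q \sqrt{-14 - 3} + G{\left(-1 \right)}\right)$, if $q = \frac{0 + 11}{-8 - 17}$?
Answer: $4545 - \frac{11 i \sqrt{17}}{25} \approx 4545.0 - 1.8142 i$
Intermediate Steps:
$G{\left(P \right)} = -3 + P$
$q = - \frac{11}{25}$ ($q = \frac{11}{-25} = 11 \left(- \frac{1}{25}\right) = - \frac{11}{25} \approx -0.44$)
$4549 + \left(q \sqrt{-14 - 3} + G{\left(-1 \right)}\right) = 4549 - \left(4 + \frac{11 \sqrt{-14 - 3}}{25}\right) = 4549 - \left(4 + \frac{11 \sqrt{-17}}{25}\right) = 4549 - \left(4 + \frac{11 i \sqrt{17}}{25}\right) = 4545 - \frac{11 i \sqrt{17}}{25}$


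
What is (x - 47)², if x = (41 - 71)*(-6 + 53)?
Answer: 2122849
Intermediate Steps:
x = -1410 (x = -30*47 = -1410)
(x - 47)² = (-1410 - 47)² = (-1457)² = 2122849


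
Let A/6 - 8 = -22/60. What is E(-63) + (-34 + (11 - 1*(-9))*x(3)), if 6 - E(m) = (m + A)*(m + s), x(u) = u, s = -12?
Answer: -1258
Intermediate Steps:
A = 229/5 (A = 48 + 6*(-22/60) = 48 + 6*(-22*1/60) = 48 + 6*(-11/30) = 48 - 11/5 = 229/5 ≈ 45.800)
E(m) = 6 - (-12 + m)*(229/5 + m) (E(m) = 6 - (m + 229/5)*(m - 12) = 6 - (229/5 + m)*(-12 + m) = 6 - (-12 + m)*(229/5 + m))
E(-63) + (-34 + (11 - 1*(-9))*x(3)) = (2778/5 - 1*(-63)**2 - 169/5*(-63)) + (-34 + (11 - 1*(-9))*3) = (2778/5 - 1*3969 + 10647/5) + (-34 + (11 + 9)*3) = (2778/5 - 3969 + 10647/5) + (-34 + 20*3) = -1284 + (-34 + 60) = -1284 + 26 = -1258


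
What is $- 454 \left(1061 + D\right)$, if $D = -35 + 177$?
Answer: $-546162$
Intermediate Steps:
$D = 142$
$- 454 \left(1061 + D\right) = - 454 \left(1061 + 142\right) = \left(-454\right) 1203 = -546162$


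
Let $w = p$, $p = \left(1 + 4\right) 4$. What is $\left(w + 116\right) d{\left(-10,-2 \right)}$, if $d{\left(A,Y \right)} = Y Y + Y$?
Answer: $272$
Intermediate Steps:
$d{\left(A,Y \right)} = Y + Y^{2}$ ($d{\left(A,Y \right)} = Y^{2} + Y = Y + Y^{2}$)
$p = 20$ ($p = 5 \cdot 4 = 20$)
$w = 20$
$\left(w + 116\right) d{\left(-10,-2 \right)} = \left(20 + 116\right) \left(- 2 \left(1 - 2\right)\right) = 136 \left(\left(-2\right) \left(-1\right)\right) = 136 \cdot 2 = 272$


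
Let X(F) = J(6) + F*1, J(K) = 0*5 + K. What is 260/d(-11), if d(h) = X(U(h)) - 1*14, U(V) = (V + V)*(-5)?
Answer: 130/51 ≈ 2.5490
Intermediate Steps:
J(K) = K (J(K) = 0 + K = K)
U(V) = -10*V (U(V) = (2*V)*(-5) = -10*V)
X(F) = 6 + F (X(F) = 6 + F*1 = 6 + F)
d(h) = -8 - 10*h (d(h) = (6 - 10*h) - 1*14 = (6 - 10*h) - 14 = -8 - 10*h)
260/d(-11) = 260/(-8 - 10*(-11)) = 260/(-8 + 110) = 260/102 = 260*(1/102) = 130/51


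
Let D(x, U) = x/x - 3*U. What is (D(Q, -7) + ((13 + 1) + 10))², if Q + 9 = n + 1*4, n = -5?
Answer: 2116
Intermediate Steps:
Q = -10 (Q = -9 + (-5 + 1*4) = -9 + (-5 + 4) = -9 - 1 = -10)
D(x, U) = 1 - 3*U
(D(Q, -7) + ((13 + 1) + 10))² = ((1 - 3*(-7)) + ((13 + 1) + 10))² = ((1 + 21) + (14 + 10))² = (22 + 24)² = 46² = 2116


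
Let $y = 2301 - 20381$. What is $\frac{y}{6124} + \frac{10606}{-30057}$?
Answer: $- \frac{152095426}{46017267} \approx -3.3052$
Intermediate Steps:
$y = -18080$
$\frac{y}{6124} + \frac{10606}{-30057} = - \frac{18080}{6124} + \frac{10606}{-30057} = \left(-18080\right) \frac{1}{6124} + 10606 \left(- \frac{1}{30057}\right) = - \frac{4520}{1531} - \frac{10606}{30057} = - \frac{152095426}{46017267}$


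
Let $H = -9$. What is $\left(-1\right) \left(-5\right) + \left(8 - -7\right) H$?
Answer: $-130$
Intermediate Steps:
$\left(-1\right) \left(-5\right) + \left(8 - -7\right) H = \left(-1\right) \left(-5\right) + \left(8 - -7\right) \left(-9\right) = 5 + \left(8 + 7\right) \left(-9\right) = 5 + 15 \left(-9\right) = 5 - 135 = -130$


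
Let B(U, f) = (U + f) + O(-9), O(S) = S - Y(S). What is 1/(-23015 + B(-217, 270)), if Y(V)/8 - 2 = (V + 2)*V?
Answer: -1/23491 ≈ -4.2569e-5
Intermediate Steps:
Y(V) = 16 + 8*V*(2 + V) (Y(V) = 16 + 8*((V + 2)*V) = 16 + 8*((2 + V)*V) = 16 + 8*(V*(2 + V)) = 16 + 8*V*(2 + V))
O(S) = -16 - 15*S - 8*S**2 (O(S) = S - (16 + 8*S**2 + 16*S) = S + (-16 - 16*S - 8*S**2) = -16 - 15*S - 8*S**2)
B(U, f) = -529 + U + f (B(U, f) = (U + f) + (-16 - 15*(-9) - 8*(-9)**2) = (U + f) + (-16 + 135 - 8*81) = (U + f) + (-16 + 135 - 648) = (U + f) - 529 = -529 + U + f)
1/(-23015 + B(-217, 270)) = 1/(-23015 + (-529 - 217 + 270)) = 1/(-23015 - 476) = 1/(-23491) = -1/23491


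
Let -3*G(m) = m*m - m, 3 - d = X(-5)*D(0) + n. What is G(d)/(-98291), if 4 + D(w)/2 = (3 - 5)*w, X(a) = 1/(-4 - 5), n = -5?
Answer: 3520/23884713 ≈ 0.00014737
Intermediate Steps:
X(a) = -⅑ (X(a) = 1/(-9) = -⅑)
D(w) = -8 - 4*w (D(w) = -8 + 2*((3 - 5)*w) = -8 + 2*(-2*w) = -8 - 4*w)
d = 64/9 (d = 3 - (-(-8 - 4*0)/9 - 5) = 3 - (-(-8 + 0)/9 - 5) = 3 - (-⅑*(-8) - 5) = 3 - (8/9 - 5) = 3 - 1*(-37/9) = 3 + 37/9 = 64/9 ≈ 7.1111)
G(m) = -m²/3 + m/3 (G(m) = -(m*m - m)/3 = -(m² - m)/3 = -m²/3 + m/3)
G(d)/(-98291) = ((⅓)*(64/9)*(1 - 1*64/9))/(-98291) = ((⅓)*(64/9)*(1 - 64/9))*(-1/98291) = ((⅓)*(64/9)*(-55/9))*(-1/98291) = -3520/243*(-1/98291) = 3520/23884713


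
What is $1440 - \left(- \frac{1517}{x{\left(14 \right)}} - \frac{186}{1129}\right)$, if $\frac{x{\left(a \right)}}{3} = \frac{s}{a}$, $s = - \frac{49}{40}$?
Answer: $- \frac{102870574}{23709} \approx -4338.9$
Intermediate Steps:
$s = - \frac{49}{40}$ ($s = \left(-49\right) \frac{1}{40} = - \frac{49}{40} \approx -1.225$)
$x{\left(a \right)} = - \frac{147}{40 a}$ ($x{\left(a \right)} = 3 \left(- \frac{49}{40 a}\right) = - \frac{147}{40 a}$)
$1440 - \left(- \frac{1517}{x{\left(14 \right)}} - \frac{186}{1129}\right) = 1440 - \left(- \frac{1517}{\left(- \frac{147}{40}\right) \frac{1}{14}} - \frac{186}{1129}\right) = 1440 - \left(- \frac{1517}{- \frac{21}{80}} - \frac{186}{1129}\right) = 1440 - \left(\left(-1517\right) \left(- \frac{80}{21}\right) - \frac{186}{1129}\right) = 1440 - \left(\frac{121360}{21} - \frac{186}{1129}\right) = 1440 - \frac{137011534}{23709} = - \frac{102870574}{23709}$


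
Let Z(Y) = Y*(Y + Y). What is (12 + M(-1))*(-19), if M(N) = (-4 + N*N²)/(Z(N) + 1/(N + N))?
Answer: -494/3 ≈ -164.67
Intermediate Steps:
Z(Y) = 2*Y² (Z(Y) = Y*(2*Y) = 2*Y²)
M(N) = (-4 + N³)/(1/(2*N) + 2*N²) (M(N) = (-4 + N*N²)/(2*N² + 1/(N + N)) = (-4 + N³)/(2*N² + 1/(2*N)) = (-4 + N³)/(1/(2*N) + 2*N²))
(12 + M(-1))*(-19) = (12 + 2*(-1)*(-4 + (-1)³)/(1 + 4*(-1)³))*(-19) = (12 + 2*(-1)*(-4 - 1)/(1 + 4*(-1)))*(-19) = (12 + 2*(-1)*(-5)/(1 - 4))*(-19) = (12 + 2*(-1)*(-5)/(-3))*(-19) = (12 + 2*(-1)*(-⅓)*(-5))*(-19) = (12 - 10/3)*(-19) = (26/3)*(-19) = -494/3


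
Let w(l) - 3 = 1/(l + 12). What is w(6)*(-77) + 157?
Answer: -1409/18 ≈ -78.278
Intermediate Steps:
w(l) = 3 + 1/(12 + l) (w(l) = 3 + 1/(l + 12) = 3 + 1/(12 + l))
w(6)*(-77) + 157 = ((37 + 3*6)/(12 + 6))*(-77) + 157 = ((37 + 18)/18)*(-77) + 157 = ((1/18)*55)*(-77) + 157 = (55/18)*(-77) + 157 = -4235/18 + 157 = -1409/18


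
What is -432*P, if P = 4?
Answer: -1728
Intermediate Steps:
-432*P = -432*4 = -1728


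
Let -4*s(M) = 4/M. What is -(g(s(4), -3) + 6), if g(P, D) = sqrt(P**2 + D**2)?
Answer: -6 - sqrt(145)/4 ≈ -9.0104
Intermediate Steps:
s(M) = -1/M
g(P, D) = sqrt(D**2 + P**2)
-(g(s(4), -3) + 6) = -(sqrt((-3)**2 + (-1/4)**2) + 6) = -(sqrt(9 + (-1*1/4)**2) + 6) = -(sqrt(9 + (-1/4)**2) + 6) = -(sqrt(9 + 1/16) + 6) = -(sqrt(145/16) + 6) = -(sqrt(145)/4 + 6) = -(6 + sqrt(145)/4) = -6 - sqrt(145)/4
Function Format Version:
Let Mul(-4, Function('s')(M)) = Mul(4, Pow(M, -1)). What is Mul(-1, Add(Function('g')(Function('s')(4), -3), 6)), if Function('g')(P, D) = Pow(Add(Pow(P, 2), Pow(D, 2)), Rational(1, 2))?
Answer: Add(-6, Mul(Rational(-1, 4), Pow(145, Rational(1, 2)))) ≈ -9.0104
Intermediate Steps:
Function('s')(M) = Mul(-1, Pow(M, -1)) (Function('s')(M) = Mul(Rational(-1, 4), Mul(4, Pow(M, -1))) = Mul(-1, Pow(M, -1)))
Function('g')(P, D) = Pow(Add(Pow(D, 2), Pow(P, 2)), Rational(1, 2))
Mul(-1, Add(Function('g')(Function('s')(4), -3), 6)) = Mul(-1, Add(Pow(Add(Pow(-3, 2), Pow(Mul(-1, Pow(4, -1)), 2)), Rational(1, 2)), 6)) = Mul(-1, Add(Pow(Add(9, Pow(Mul(-1, Rational(1, 4)), 2)), Rational(1, 2)), 6)) = Mul(-1, Add(Pow(Add(9, Pow(Rational(-1, 4), 2)), Rational(1, 2)), 6)) = Mul(-1, Add(Pow(Add(9, Rational(1, 16)), Rational(1, 2)), 6)) = Mul(-1, Add(Pow(Rational(145, 16), Rational(1, 2)), 6)) = Mul(-1, Add(Mul(Rational(1, 4), Pow(145, Rational(1, 2))), 6)) = Mul(-1, Add(6, Mul(Rational(1, 4), Pow(145, Rational(1, 2))))) = Add(-6, Mul(Rational(-1, 4), Pow(145, Rational(1, 2))))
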